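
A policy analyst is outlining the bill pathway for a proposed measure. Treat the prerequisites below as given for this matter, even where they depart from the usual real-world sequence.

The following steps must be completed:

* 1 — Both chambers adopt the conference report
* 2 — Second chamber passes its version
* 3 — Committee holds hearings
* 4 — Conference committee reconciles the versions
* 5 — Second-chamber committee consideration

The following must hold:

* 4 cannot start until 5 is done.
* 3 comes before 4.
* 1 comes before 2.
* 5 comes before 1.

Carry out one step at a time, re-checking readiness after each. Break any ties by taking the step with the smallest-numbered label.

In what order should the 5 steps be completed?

3 → 5 → 1 → 2 → 4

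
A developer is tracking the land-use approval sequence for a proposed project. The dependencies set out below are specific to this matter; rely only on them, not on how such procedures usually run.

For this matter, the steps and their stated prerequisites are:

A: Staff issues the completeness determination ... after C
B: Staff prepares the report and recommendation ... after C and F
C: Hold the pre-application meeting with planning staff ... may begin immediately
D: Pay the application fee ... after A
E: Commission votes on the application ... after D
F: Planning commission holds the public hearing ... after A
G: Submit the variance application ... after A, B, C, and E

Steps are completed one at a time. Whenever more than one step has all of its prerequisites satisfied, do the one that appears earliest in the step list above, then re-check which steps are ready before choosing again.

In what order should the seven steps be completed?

C, A, D, E, F, B, G

C is the only step with nothing outstanding, so it goes first.
A is the only step now ready → A.
Now D and F have their prerequisites met. D is listed earlier, so D next.
E and F are both available; E is listed earlier → E.
Next only F has its prerequisites met → F.
Next only B has its prerequisites met → B.
G is the only step now ready → G.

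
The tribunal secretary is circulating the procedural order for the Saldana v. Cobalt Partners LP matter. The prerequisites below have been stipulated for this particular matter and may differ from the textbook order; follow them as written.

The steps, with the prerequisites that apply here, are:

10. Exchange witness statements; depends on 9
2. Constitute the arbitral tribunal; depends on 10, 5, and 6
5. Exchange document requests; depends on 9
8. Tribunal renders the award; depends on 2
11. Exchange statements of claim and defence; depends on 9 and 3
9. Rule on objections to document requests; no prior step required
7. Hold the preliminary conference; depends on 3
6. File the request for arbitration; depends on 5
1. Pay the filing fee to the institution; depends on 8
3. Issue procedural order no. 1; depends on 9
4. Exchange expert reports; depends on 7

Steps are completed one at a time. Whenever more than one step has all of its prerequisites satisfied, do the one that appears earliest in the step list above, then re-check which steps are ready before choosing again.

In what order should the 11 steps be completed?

9 has no prerequisites → 9 first.
Ready: 10, 5 and 3. 10 is listed earlier → 10.
Now 5 and 3 have their prerequisites met. 5 is listed earlier, so 5 next.
Now 6 and 3 have their prerequisites met. 6 is listed earlier, so 6 next.
Ready: 2 and 3. 2 is listed earlier → 2.
Now 8 and 3 have their prerequisites met. 8 is listed earlier, so 8 next.
1 now also ready, so the ready set is {1, 3}; 1 is listed earlier → 1.
3 needed 9, now all done → 3.
Ready: 11 and 7. 11 is listed earlier → 11.
That leaves 7 as the only ready step → 7.
4 needed 7, now all done → 4.

9, 10, 5, 6, 2, 8, 1, 3, 11, 7, 4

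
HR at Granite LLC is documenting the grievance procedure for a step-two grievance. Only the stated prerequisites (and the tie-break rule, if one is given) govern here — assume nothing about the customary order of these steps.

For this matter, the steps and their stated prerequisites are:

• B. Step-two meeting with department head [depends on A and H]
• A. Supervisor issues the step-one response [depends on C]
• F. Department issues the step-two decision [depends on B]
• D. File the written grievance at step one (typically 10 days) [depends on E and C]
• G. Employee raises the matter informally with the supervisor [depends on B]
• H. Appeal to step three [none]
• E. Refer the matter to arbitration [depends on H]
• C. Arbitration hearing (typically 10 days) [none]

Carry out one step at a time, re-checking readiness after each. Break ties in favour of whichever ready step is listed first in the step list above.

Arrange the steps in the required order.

H E C A B F D G

H and C have no prerequisites; H is listed earlier, so H is first.
E now also ready, so the ready set is {E, C}; E is listed earlier → E.
Next only C has its prerequisites met → C.
Ready: A and D. A is listed earlier → A.
B and D are both available; B is listed earlier → B.
Ready: F, D and G. F is listed earlier → F.
D and G are both available; D is listed earlier → D.
That leaves G as the only ready step → G.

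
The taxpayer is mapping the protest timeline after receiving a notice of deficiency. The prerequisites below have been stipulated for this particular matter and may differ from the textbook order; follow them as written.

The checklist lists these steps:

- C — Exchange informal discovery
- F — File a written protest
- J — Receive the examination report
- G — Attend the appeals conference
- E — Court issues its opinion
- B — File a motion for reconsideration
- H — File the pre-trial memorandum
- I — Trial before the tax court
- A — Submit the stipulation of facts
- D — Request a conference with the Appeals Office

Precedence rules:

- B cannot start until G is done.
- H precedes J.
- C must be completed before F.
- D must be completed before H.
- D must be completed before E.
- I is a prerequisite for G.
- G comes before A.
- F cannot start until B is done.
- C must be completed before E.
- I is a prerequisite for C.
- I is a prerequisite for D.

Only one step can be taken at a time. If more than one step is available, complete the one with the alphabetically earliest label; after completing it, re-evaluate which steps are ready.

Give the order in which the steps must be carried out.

I → C → D → E → G → A → B → F → H → J

I has no prerequisites → I first.
C, D and G are all available; C has the earlier label → C.
Now D and G have their prerequisites met. D has the earlier label, so D next.
E and H now also ready, so the ready set is {E, G, H}; E has the earlier label → E.
Now G and H have their prerequisites met. G has the earlier label, so G next.
Ready: A, B and H. A has the earlier label → A.
B and H are both available; B has the earlier label → B.
F now also ready, so the ready set is {F, H}; F has the earlier label → F.
H needed D, now all done → H.
Next only J has its prerequisites met → J.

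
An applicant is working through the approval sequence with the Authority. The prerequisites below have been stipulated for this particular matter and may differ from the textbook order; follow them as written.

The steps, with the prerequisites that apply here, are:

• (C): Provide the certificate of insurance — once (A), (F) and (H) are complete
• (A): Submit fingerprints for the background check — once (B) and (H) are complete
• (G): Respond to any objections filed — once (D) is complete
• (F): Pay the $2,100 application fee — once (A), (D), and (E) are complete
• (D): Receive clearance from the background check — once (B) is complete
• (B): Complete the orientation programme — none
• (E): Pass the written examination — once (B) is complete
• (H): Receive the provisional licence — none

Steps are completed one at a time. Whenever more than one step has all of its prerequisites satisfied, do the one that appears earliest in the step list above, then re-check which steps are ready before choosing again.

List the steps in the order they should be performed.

Nothing is required for (B) and (H). (B) is listed earlier → (B) first.
Ready: (D), (E) and (H). (D) is listed earlier → (D).
(G), (E) and (H) are all available; (G) is listed earlier → (G).
Ready: (E) and (H). (E) is listed earlier → (E).
That leaves (H) as the only ready step → (H).
(A) is the only step now ready → (A).
(F) is the only step now ready → (F).
(C) needed (A), (F) and (H), now all done → (C).

(B) (D) (G) (E) (H) (A) (F) (C)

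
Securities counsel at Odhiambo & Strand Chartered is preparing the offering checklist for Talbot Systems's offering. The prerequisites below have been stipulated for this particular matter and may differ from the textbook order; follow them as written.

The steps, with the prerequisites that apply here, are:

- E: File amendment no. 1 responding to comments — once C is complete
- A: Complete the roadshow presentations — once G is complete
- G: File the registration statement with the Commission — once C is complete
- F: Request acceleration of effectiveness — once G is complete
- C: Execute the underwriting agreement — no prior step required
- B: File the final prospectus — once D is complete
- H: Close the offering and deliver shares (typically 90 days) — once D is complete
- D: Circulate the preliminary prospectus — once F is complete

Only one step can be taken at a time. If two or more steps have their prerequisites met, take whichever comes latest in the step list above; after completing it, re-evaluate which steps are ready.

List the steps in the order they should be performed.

C, G, F, D, H, B, A, E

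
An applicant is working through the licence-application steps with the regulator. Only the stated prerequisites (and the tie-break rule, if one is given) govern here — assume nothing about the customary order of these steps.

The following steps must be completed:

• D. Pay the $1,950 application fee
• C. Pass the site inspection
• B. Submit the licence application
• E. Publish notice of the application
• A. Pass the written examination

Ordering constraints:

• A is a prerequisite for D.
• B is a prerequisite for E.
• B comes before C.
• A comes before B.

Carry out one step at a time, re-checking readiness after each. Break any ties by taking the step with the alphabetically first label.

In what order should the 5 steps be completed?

A, B, C, D, E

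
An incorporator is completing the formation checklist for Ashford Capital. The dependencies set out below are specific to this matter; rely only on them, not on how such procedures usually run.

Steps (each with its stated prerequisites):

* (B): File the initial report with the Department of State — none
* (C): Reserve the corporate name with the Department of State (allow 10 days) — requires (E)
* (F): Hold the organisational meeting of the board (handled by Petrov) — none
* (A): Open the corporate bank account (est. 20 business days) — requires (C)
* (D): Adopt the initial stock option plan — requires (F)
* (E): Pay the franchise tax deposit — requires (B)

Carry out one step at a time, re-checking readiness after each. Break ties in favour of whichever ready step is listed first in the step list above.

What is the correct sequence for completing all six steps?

(B) (F) (D) (E) (C) (A)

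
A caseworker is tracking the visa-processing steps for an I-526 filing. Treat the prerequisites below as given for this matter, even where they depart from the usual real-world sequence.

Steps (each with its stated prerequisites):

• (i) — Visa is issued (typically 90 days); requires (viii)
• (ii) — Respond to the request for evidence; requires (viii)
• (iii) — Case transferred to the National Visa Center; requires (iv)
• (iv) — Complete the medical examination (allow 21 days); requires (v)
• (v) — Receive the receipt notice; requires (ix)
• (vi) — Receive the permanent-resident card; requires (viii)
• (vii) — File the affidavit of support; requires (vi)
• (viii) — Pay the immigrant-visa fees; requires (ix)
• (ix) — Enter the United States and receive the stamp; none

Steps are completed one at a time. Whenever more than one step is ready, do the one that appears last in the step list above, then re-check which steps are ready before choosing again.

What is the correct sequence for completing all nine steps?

(ix), (viii), (vi), (vii), (v), (iv), (iii), (ii), (i)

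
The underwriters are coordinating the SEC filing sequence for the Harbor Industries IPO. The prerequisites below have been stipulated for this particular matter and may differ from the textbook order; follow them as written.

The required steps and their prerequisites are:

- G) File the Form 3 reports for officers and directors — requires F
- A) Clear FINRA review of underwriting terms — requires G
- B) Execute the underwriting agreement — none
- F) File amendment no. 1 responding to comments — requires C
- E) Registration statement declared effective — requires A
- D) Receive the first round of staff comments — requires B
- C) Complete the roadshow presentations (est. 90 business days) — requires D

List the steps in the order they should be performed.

Only B has no prerequisites, so it is first.
Next only D has its prerequisites met → D.
That leaves C as the only ready step → C.
F needed C, now all done → F.
G is the only step now ready → G.
Next only A has its prerequisites met → A.
That leaves E as the only ready step → E.

B, D, C, F, G, A, E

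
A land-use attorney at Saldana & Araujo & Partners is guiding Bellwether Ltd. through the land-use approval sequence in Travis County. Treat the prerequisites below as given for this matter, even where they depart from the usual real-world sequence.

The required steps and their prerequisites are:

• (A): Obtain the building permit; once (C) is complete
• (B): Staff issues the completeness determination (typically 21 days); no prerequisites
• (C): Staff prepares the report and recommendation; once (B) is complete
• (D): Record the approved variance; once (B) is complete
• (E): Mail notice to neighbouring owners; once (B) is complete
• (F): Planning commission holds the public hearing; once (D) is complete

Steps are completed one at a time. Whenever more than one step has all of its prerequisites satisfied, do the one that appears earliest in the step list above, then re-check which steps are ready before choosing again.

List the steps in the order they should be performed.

(B) (C) (A) (D) (E) (F)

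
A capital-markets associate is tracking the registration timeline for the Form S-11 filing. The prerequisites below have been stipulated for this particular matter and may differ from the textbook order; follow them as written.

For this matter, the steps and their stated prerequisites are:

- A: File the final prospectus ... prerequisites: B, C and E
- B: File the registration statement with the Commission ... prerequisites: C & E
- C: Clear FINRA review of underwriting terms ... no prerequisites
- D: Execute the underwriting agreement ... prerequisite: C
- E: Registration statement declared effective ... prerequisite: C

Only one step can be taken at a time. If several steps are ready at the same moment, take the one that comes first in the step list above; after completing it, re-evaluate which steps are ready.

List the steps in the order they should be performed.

Only C has no prerequisites, so it is first.
Now D and E have their prerequisites met. D is listed earlier, so D next.
Next only E has its prerequisites met → E.
Next only B has its prerequisites met → B.
A needed B, C and E, now all done → A.

C D E B A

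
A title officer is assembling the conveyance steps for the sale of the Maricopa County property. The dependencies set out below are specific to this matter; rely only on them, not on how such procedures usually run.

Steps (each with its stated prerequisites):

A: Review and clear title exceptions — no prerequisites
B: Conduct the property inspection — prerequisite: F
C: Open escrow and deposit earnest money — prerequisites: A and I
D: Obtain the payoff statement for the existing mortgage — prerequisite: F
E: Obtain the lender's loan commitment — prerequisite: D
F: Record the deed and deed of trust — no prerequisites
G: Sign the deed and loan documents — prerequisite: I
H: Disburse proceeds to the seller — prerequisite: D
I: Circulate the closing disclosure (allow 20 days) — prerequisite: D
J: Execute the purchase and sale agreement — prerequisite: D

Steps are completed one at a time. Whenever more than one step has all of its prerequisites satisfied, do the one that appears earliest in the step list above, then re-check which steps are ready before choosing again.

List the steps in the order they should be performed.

A → F → B → D → E → H → I → C → G → J

A and F have no prerequisites; A is listed earlier, so A is first.
Next only F has its prerequisites met → F.
B and D are both available; B is listed earlier → B.
D is the only step now ready → D.
E, H, I and J are all available; E is listed earlier → E.
Now H, I and J have their prerequisites met. H is listed earlier, so H next.
Ready: I and J. I is listed earlier → I.
Ready: C, G and J. C is listed earlier → C.
G and J are both available; G is listed earlier → G.
Next only J has its prerequisites met → J.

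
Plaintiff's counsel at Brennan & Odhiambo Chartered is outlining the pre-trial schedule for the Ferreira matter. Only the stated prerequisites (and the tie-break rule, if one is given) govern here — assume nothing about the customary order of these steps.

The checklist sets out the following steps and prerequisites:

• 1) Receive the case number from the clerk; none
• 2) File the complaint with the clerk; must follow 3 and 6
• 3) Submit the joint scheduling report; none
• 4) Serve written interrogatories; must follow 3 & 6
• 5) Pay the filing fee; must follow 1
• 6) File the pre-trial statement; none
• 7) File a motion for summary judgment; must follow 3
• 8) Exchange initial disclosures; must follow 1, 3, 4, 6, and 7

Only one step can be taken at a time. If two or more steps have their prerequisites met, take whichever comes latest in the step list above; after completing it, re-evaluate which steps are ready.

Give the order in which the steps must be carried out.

Nothing is required for 6, 3 and 1. 6 is listed later → 6 first.
3 and 1 are both available; 3 is listed later → 3.
Ready: 7, 4, 2 and 1. 7 is listed later → 7.
Ready: 4, 2 and 1. 4 is listed later → 4.
Now 2 and 1 have their prerequisites met. 2 is listed later, so 2 next.
That leaves 1 as the only ready step → 1.
Now 8 and 5 have their prerequisites met. 8 is listed later, so 8 next.
Next only 5 has its prerequisites met → 5.

6, 3, 7, 4, 2, 1, 8, 5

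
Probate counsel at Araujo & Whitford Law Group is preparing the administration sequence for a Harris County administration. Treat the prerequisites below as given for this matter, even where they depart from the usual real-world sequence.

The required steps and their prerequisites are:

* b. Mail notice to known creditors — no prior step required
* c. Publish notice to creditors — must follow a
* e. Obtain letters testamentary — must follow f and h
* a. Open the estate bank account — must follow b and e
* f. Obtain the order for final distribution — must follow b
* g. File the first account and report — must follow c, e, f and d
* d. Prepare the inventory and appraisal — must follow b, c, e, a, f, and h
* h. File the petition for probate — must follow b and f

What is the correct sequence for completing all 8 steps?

b f h e a c d g

b is the only step with nothing outstanding, so it goes first.
f needed b, now all done → f.
h needed b and f, now all done → h.
e is the only step now ready → e.
a needed b and e, now all done → a.
c is the only step now ready → c.
d needed b, c, e, a, f and h, now all done → d.
g needed c, e, f and d, now all done → g.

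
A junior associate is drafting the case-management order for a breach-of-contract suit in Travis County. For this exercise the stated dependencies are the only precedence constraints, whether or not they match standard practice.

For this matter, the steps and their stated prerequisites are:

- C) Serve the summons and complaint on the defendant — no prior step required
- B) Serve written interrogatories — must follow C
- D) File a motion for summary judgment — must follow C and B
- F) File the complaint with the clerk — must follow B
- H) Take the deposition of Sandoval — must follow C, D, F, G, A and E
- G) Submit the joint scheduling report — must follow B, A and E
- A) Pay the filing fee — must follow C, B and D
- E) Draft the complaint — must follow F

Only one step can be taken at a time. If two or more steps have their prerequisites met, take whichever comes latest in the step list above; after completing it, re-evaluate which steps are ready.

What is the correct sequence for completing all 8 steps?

C, B, F, E, D, A, G, H

C has no prerequisites → C first.
B is the only step now ready → B.
F and D are both available; F is listed later → F.
E now also ready, so the ready set is {E, D}; E is listed later → E.
D needed B and C, now all done → D.
A needed D, B and C, now all done → A.
That leaves G as the only ready step → G.
Next only H has its prerequisites met → H.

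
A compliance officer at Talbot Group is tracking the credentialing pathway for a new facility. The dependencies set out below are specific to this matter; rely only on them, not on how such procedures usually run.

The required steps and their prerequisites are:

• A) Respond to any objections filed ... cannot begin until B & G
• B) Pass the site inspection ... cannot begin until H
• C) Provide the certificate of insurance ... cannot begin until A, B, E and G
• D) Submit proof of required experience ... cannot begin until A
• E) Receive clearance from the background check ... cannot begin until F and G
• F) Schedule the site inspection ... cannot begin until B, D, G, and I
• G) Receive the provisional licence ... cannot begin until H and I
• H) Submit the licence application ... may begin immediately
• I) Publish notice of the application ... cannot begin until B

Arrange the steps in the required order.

H, B, I, G, A, D, F, E, C

H has no prerequisites → H first.
Next only B has its prerequisites met → B.
I needed B, now all done → I.
G needed H and I, now all done → G.
Next only A has its prerequisites met → A.
D needed A, now all done → D.
F is the only step now ready → F.
E needed F and G, now all done → E.
That leaves C as the only ready step → C.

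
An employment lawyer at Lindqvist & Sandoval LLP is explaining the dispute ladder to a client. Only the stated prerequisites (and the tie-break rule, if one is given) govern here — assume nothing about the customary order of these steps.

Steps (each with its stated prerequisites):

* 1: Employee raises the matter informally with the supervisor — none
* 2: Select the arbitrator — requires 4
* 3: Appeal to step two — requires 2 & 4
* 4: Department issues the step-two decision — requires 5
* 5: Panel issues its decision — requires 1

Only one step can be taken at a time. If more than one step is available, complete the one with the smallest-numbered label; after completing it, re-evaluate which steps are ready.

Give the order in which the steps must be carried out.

1 has no prerequisites → 1 first.
Next only 5 has its prerequisites met → 5.
Next only 4 has its prerequisites met → 4.
2 needed 4, now all done → 2.
Next only 3 has its prerequisites met → 3.

1, 5, 4, 2, 3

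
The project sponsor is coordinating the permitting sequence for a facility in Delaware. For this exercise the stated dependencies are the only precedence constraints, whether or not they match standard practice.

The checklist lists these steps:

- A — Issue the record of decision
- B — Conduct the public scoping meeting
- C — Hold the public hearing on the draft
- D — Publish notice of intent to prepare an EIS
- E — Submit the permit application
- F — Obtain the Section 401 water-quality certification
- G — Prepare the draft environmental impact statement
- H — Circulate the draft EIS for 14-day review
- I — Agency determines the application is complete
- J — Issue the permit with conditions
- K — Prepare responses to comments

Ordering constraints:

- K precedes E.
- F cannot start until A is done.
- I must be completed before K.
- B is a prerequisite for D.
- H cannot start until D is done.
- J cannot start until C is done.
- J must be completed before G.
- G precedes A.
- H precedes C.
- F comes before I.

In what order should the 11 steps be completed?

B, D, H, C, J, G, A, F, I, K, E

B has no prerequisites → B first.
D needed B, now all done → D.
Next only H has its prerequisites met → H.
Next only C has its prerequisites met → C.
J is the only step now ready → J.
That leaves G as the only ready step → G.
A needed G, now all done → A.
Next only F has its prerequisites met → F.
That leaves I as the only ready step → I.
K needed I, now all done → K.
E needed K, now all done → E.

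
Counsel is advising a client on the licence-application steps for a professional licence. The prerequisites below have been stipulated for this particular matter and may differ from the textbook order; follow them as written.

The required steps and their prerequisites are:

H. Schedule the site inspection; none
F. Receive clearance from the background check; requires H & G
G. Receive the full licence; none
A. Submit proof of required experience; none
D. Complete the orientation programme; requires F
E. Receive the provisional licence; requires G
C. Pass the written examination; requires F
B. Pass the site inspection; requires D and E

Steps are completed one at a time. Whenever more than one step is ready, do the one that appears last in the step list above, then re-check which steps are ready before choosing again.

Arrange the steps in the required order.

A, G and H have no prerequisites; A is listed later, so A is first.
Now G and H have their prerequisites met. G is listed later, so G next.
Now E and H have their prerequisites met. E is listed later, so E next.
That leaves H as the only ready step → H.
That leaves F as the only ready step → F.
Ready: C and D. C is listed later → C.
That leaves D as the only ready step → D.
B needed E and D, now all done → B.

A, G, E, H, F, C, D, B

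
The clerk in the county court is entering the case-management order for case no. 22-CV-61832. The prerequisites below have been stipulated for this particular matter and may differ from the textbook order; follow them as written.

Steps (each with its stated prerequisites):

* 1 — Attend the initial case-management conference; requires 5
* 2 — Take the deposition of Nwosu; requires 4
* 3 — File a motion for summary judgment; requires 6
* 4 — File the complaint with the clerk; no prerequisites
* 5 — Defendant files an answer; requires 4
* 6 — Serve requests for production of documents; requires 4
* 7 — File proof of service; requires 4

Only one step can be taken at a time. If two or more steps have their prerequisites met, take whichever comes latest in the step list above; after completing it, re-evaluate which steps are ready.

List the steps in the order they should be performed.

4 has no prerequisites → 4 first.
Ready: 7, 6, 5 and 2. 7 is listed later → 7.
Ready: 6, 5 and 2. 6 is listed later → 6.
Now 5, 3 and 2 have their prerequisites met. 5 is listed later, so 5 next.
1 now also ready, so the ready set is {3, 2, 1}; 3 is listed later → 3.
2 and 1 are both available; 2 is listed later → 2.
Next only 1 has its prerequisites met → 1.

4, 7, 6, 5, 3, 2, 1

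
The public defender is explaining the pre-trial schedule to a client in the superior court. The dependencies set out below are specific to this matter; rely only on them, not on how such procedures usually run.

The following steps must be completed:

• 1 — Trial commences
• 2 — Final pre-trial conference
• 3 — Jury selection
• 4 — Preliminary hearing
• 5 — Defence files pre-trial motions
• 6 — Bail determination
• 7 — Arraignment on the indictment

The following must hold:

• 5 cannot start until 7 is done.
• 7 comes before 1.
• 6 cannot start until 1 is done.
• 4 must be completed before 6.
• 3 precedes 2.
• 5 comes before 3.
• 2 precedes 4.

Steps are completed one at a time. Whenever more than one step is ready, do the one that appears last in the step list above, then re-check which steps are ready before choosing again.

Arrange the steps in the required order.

7 has no prerequisites → 7 first.
5 and 1 are both available; 5 is listed later → 5.
3 now also ready, so the ready set is {3, 1}; 3 is listed later → 3.
2 now also ready, so the ready set is {2, 1}; 2 is listed later → 2.
4 now also ready, so the ready set is {4, 1}; 4 is listed later → 4.
1 needed 7, now all done → 1.
6 is the only step now ready → 6.

7, 5, 3, 2, 4, 1, 6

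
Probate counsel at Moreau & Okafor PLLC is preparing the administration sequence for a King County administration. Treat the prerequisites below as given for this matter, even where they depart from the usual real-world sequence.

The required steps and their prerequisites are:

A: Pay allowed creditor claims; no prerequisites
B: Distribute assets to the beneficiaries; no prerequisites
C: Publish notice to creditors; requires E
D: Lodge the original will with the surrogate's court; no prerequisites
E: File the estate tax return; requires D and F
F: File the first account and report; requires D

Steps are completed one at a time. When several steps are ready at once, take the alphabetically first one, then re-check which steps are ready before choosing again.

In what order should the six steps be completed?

A, B and D have no prerequisites; A has the earlier label, so A is first.
Now B and D have their prerequisites met. B has the earlier label, so B next.
Next only D has its prerequisites met → D.
F is the only step now ready → F.
E is the only step now ready → E.
C needed E, now all done → C.

A, B, D, F, E, C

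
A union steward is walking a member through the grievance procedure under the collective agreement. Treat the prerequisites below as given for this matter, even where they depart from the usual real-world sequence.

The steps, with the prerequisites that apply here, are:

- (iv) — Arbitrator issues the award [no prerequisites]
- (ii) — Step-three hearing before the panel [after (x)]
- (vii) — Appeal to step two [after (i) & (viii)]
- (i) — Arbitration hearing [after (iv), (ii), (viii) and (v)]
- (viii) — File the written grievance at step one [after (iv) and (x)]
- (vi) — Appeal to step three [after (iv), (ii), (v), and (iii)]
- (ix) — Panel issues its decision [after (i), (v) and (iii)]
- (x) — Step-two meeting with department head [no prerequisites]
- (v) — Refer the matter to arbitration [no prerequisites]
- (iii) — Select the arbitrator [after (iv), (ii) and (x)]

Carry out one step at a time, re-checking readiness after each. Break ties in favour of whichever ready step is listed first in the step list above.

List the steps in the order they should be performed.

(iv), (x), (ii), (viii), (v), (i), (vii), (iii), (vi), (ix)

(iv), (x) and (v) have no prerequisites; (iv) is listed earlier, so (iv) is first.
Now (x) and (v) have their prerequisites met. (x) is listed earlier, so (x) next.
(ii) and (viii) now also ready, so the ready set is {(ii), (viii), (v)}; (ii) is listed earlier → (ii).
Ready: (viii), (v) and (iii). (viii) is listed earlier → (viii).
Ready: (v) and (iii). (v) is listed earlier → (v).
Ready: (i) and (iii). (i) is listed earlier → (i).
Now (vii) and (iii) have their prerequisites met. (vii) is listed earlier, so (vii) next.
(iii) needed (iv), (ii) and (x), now all done → (iii).
Now (vi) and (ix) have their prerequisites met. (vi) is listed earlier, so (vi) next.
(ix) needed (i), (v) and (iii), now all done → (ix).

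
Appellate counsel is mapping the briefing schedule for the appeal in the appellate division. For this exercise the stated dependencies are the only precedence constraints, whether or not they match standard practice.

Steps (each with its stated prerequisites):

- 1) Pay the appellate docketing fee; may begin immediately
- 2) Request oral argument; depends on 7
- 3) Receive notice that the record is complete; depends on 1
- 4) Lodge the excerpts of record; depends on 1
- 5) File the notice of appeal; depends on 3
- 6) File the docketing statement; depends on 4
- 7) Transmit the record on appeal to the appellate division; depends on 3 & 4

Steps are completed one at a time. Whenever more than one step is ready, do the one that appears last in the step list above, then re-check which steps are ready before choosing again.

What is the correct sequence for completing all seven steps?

1 4 6 3 7 5 2

1 is the only step with nothing outstanding, so it goes first.
Ready: 4 and 3. 4 is listed later → 4.
Ready: 6 and 3. 6 is listed later → 6.
Next only 3 has its prerequisites met → 3.
Ready: 7 and 5. 7 is listed later → 7.
2 now also ready, so the ready set is {5, 2}; 5 is listed later → 5.
2 is the only step now ready → 2.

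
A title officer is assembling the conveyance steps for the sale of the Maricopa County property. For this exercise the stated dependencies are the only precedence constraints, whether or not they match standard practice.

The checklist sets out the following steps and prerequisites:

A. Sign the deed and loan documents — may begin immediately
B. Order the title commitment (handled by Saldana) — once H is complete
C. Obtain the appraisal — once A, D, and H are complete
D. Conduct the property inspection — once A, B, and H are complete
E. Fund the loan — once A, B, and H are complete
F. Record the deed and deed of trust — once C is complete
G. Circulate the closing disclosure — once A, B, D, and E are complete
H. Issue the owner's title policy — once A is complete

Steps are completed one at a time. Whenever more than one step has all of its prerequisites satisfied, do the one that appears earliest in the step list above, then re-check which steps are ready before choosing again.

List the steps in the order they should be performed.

A is the only step with nothing outstanding, so it goes first.
Next only H has its prerequisites met → H.
B needed H, now all done → B.
Now D and E have their prerequisites met. D is listed earlier, so D next.
Ready: C and E. C is listed earlier → C.
F now also ready, so the ready set is {E, F}; E is listed earlier → E.
Now F and G have their prerequisites met. F is listed earlier, so F next.
G needed A, B, D and E, now all done → G.

A H B D C E F G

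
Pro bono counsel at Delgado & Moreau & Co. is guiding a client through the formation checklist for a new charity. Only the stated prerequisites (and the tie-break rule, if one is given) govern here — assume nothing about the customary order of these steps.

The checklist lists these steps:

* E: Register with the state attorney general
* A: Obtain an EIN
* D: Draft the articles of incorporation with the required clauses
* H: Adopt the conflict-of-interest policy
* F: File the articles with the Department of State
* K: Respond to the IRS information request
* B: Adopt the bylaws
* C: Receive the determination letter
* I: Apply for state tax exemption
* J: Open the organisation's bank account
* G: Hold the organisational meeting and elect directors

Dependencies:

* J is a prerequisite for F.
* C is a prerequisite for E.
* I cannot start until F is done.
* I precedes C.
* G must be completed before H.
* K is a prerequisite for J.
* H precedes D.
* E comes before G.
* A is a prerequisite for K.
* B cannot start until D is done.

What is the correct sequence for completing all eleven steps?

A → K → J → F → I → C → E → G → H → D → B

Only A has no prerequisites, so it is first.
K needed A, now all done → K.
J needed K, now all done → J.
Next only F has its prerequisites met → F.
I needed F, now all done → I.
C is the only step now ready → C.
E needed C, now all done → E.
That leaves G as the only ready step → G.
Next only H has its prerequisites met → H.
D needed H, now all done → D.
B needed D, now all done → B.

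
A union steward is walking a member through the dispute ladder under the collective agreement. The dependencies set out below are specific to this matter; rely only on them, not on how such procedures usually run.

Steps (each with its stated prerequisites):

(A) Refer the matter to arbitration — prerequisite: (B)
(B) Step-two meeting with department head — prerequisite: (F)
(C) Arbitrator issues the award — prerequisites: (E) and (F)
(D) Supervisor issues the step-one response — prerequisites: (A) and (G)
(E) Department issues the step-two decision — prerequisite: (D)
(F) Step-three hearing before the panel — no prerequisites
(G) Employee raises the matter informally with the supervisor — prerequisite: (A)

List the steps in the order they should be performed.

Only (F) has no prerequisites, so it is first.
That leaves (B) as the only ready step → (B).
(A) needed (B), now all done → (A).
Next only (G) has its prerequisites met → (G).
That leaves (D) as the only ready step → (D).
(E) needed (D), now all done → (E).
(C) needed (E) and (F), now all done → (C).

(F), (B), (A), (G), (D), (E), (C)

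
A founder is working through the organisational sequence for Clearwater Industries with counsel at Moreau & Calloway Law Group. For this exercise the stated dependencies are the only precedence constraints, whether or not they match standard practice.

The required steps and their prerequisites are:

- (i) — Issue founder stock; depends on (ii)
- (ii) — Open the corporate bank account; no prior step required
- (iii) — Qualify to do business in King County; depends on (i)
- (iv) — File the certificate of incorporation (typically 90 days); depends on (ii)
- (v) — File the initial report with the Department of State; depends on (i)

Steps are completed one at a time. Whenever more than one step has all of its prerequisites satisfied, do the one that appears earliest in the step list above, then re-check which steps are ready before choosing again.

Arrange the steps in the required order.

(ii) has no prerequisites → (ii) first.
(i) and (iv) are both available; (i) is listed earlier → (i).
(iii), (iv) and (v) are all available; (iii) is listed earlier → (iii).
Now (iv) and (v) have their prerequisites met. (iv) is listed earlier, so (iv) next.
(v) needed (i), now all done → (v).

(ii), (i), (iii), (iv), (v)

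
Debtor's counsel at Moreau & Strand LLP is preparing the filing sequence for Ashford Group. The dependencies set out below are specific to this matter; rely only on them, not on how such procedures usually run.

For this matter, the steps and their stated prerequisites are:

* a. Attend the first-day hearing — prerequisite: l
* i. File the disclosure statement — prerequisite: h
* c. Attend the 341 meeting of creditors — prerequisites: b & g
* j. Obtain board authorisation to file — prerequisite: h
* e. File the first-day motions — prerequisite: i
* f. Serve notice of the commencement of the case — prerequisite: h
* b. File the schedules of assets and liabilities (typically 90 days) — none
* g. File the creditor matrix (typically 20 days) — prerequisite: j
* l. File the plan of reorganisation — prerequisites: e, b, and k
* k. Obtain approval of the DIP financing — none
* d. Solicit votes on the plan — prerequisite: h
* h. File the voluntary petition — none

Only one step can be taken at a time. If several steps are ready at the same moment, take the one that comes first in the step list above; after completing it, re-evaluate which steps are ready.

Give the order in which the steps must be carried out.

b, k, h, i, j, e, f, g, c, l, a, d

Nothing is required for b, k and h. b is listed earlier → b first.
Now k and h have their prerequisites met. k is listed earlier, so k next.
h is the only step now ready → h.
i, j, f and d are all available; i is listed earlier → i.
e now also ready, so the ready set is {j, e, f, d}; j is listed earlier → j.
g now also ready, so the ready set is {e, f, g, d}; e is listed earlier → e.
l now also ready, so the ready set is {f, g, l, d}; f is listed earlier → f.
g, l and d are all available; g is listed earlier → g.
c now also ready, so the ready set is {c, l, d}; c is listed earlier → c.
Now l and d have their prerequisites met. l is listed earlier, so l next.
a and d are both available; a is listed earlier → a.
d needed h, now all done → d.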